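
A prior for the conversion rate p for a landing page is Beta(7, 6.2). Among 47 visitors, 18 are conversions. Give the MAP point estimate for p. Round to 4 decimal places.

p̂_MAP = 0.4124

Prior: Beta(7, 6.2).
Data: 18 successes in 47 trials. The binomial likelihood contributes p^18(1−p)^29, so the posterior is Beta(7+18, 6.2+29) = Beta(25, 35.2).
For Beta(a, b) with a, b > 1 the mode is (a−1)/(a+b−2) = 24/58.2 ≈ 0.4124.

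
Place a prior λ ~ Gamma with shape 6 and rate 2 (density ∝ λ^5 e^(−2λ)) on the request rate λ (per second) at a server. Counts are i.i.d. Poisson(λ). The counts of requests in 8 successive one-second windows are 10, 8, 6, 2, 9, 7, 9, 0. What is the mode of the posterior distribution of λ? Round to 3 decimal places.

Σxᵢ = 10+8+6+2+9+7+9+0 = 51, with n = 8.
Posterior ∝ λ^5e^(−2λ) · λ^51e^(−8λ) = λ^56e^(−10λ), i.e. Gamma(shape=57, rate=10).
The mode of a Gamma(a, b) with a ≥ 1 (shape–rate) is (a−1)/b = 56/10 ≈ 5.600.

λ̂_MAP = 5.600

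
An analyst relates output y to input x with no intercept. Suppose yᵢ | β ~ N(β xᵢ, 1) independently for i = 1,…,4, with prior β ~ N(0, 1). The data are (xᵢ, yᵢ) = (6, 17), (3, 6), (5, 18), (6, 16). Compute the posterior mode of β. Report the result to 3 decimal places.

β̂_MAP = 2.860

log p(β | y) = −Σ(yᵢ − βxᵢ)²/(2·1) − β²/(2·1) + const.
Setting the derivative to zero: Σxᵢ(yᵢ − βxᵢ)/1 − β/1 = 0, so β = Σxᵢyᵢ / (Σxᵢ² + σ²/τ²).
Σxᵢyᵢ = 6·17 + 3·6 + 5·18 + 6·16 = 306; Σxᵢ² = 106; σ²/τ² = 1.
β̂_MAP = 306 / (106 + 1) = 306/107 ≈ 2.860.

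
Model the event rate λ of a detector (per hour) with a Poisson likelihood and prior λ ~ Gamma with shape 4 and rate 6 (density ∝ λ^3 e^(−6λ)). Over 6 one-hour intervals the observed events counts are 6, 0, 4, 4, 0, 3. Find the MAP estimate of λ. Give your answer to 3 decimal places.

λ̂_MAP = 1.667

Σxᵢ = 6+0+4+4+0+3 = 17, with n = 6.
Posterior ∝ λ^3e^(−6λ) · λ^17e^(−6λ) = λ^20e^(−12λ), i.e. Gamma(shape=21, rate=12).
The mode of a Gamma(a, b) with a ≥ 1 (shape–rate) is (a−1)/b = 20/12 ≈ 1.667.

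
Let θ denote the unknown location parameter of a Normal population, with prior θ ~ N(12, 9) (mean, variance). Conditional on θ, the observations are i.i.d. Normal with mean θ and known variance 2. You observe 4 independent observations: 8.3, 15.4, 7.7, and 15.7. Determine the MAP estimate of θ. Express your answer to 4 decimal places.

n = 4; x̄ = (8.3 + 15.4 + 7.7 + 15.7)/4 = 47.1/4 = 11.775.
For a Normal prior and Normal likelihood with known variance, the posterior is Normal; its mode equals its mean, the precision-weighted average.
Prior precision 1/σ₀² = 1/9; data precision n/σ² = 4/2 = 2.
θ̂ = ((1/9)·12 + 2·11.775) / (1/9 + 2) = (1493/60)/(19/9) = 4479/380 ≈ 11.7868.

θ̂_MAP = 11.7868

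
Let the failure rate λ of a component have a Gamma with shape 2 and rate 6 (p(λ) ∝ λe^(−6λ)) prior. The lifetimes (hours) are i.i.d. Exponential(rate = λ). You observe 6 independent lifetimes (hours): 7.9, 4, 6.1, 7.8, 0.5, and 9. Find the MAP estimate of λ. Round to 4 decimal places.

The Exponential(rate=λ) likelihood is ∝ λ^n e^(−λΣtᵢ). Here n = 6 and Σtᵢ = 7.9 + 4 + 6.1 + 7.8 + 0.5 + 9 = 35.3.
Posterior ∝ λe^(−6λ) · λ^6e^(−35.3λ) = λ^7e^(−41.3λ), i.e. Gamma(8, 41.3).
Mode = (a−1)/b = 7/41.3 ≈ 0.1695.

λ̂_MAP = 0.1695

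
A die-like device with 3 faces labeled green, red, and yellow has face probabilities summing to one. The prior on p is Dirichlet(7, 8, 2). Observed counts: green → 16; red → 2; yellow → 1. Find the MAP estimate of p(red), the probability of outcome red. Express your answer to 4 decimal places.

The posterior is Dirichlet(αᵢ + nᵢ) = Dirichlet(23, 10, 3).
For a Dirichlet(a₁,…,a_K) with all aᵢ > 1, the mode has j-th component (aⱼ − 1)/(Σaᵢ − K).
Here Σaᵢ = 36 and K = 3, so p(red) = (10 − 1)/(36 − 3) = 9/33 ≈ 0.2727.

MAP estimate of p(red) = 0.2727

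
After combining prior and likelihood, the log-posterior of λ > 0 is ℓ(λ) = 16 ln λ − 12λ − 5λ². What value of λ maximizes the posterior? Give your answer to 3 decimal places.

ℓ'(λ) = 16/λ − 12 − 10λ. Setting this to zero and multiplying by λ: 10λ² + 12λ − 16 = 0.
λ = (−12 + √(12² + 4·10·16)) / (2·10) = (−12 + √784) / 20 = (−12 + 28)/20 = 4/5.
ℓ''(λ) = −16/λ² − 10 < 0, confirming a maximum.

λ̂_MAP = 0.800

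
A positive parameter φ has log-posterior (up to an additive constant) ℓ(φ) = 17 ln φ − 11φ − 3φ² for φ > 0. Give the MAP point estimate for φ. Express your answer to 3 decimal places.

ℓ'(φ) = 17/φ − 11 − 6φ. Setting this to zero and multiplying by φ: 6φ² + 11φ − 17 = 0.
φ = (−11 + √(11² + 4·6·17)) / (2·6) = (−11 + √529) / 12 = (−11 + 23)/12 = 1.
ℓ''(φ) = −17/φ² − 6 < 0, confirming a maximum.

φ̂_MAP = 1.000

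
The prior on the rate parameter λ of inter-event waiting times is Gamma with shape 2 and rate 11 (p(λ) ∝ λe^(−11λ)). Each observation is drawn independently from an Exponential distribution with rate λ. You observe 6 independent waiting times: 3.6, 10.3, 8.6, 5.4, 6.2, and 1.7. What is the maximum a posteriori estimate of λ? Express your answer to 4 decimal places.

λ̂_MAP = 0.1496

The Exponential(rate=λ) likelihood is ∝ λ^n e^(−λΣtᵢ). Here n = 6 and Σtᵢ = 3.6 + 10.3 + 8.6 + 5.4 + 6.2 + 1.7 = 35.8.
Posterior ∝ λe^(−11λ) · λ^6e^(−35.8λ) = λ^7e^(−46.8λ), i.e. Gamma(8, 46.8).
Mode = (a−1)/b = 7/46.8 ≈ 0.1496.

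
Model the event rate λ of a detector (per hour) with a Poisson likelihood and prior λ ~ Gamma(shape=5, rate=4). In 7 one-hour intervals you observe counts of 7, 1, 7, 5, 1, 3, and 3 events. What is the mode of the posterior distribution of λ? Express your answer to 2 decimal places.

λ̂_MAP = 2.82

Σxᵢ = 7+1+7+5+1+3+3 = 27, with n = 7.
Posterior ∝ λ^4e^(−4λ) · λ^27e^(−7λ) = λ^31e^(−11λ), i.e. Gamma(shape=32, rate=11).
The mode of a Gamma(a, b) with a ≥ 1 (shape–rate) is (a−1)/b = 31/11 ≈ 2.82.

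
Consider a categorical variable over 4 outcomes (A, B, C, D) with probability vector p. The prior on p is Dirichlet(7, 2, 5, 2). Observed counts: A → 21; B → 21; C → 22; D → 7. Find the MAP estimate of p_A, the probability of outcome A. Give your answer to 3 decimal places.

The posterior is Dirichlet(αᵢ + nᵢ) = Dirichlet(28, 23, 27, 9).
For a Dirichlet(a₁,…,a_K) with all aᵢ > 1, the mode has j-th component (aⱼ − 1)/(Σaᵢ − K).
Here Σaᵢ = 87 and K = 4, so p_A = (28 − 1)/(87 − 4) = 27/83 ≈ 0.325.

MAP estimate of p_A = 0.325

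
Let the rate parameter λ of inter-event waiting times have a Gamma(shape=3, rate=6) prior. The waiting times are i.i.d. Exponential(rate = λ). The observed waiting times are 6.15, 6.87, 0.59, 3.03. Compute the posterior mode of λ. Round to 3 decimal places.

The Exponential(rate=λ) likelihood is ∝ λ^n e^(−λΣtᵢ). Here n = 4 and Σtᵢ = 6.15 + 6.87 + 0.59 + 3.03 = 16.64.
Posterior ∝ λ^2e^(−6λ) · λ^4e^(−16.64λ) = λ^6e^(−22.64λ), i.e. Gamma(7, 22.64).
Mode = (a−1)/b = 6/22.64 ≈ 0.265.

λ̂_MAP = 0.265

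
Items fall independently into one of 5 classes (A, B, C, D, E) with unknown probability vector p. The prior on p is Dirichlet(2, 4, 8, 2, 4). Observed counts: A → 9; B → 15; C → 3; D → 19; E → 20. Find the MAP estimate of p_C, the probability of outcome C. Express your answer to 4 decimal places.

The posterior is Dirichlet(αᵢ + nᵢ) = Dirichlet(11, 19, 11, 21, 24).
For a Dirichlet(a₁,…,a_K) with all aᵢ > 1, the mode has j-th component (aⱼ − 1)/(Σaᵢ − K).
Here Σaᵢ = 86 and K = 5, so p_C = (11 − 1)/(86 − 5) = 10/81 ≈ 0.1235.

MAP estimate of p_C = 0.1235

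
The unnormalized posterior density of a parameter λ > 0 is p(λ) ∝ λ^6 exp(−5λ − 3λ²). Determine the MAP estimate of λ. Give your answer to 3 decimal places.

λ̂_MAP = 0.667

ℓ'(λ) = 6/λ − 5 − 6λ. Setting this to zero and multiplying by λ: 6λ² + 5λ − 6 = 0.
λ = (−5 + √(5² + 4·6·6)) / (2·6) = (−5 + √169) / 12 = (−5 + 13)/12 = 2/3.
ℓ''(λ) = −6/λ² − 6 < 0, confirming a maximum.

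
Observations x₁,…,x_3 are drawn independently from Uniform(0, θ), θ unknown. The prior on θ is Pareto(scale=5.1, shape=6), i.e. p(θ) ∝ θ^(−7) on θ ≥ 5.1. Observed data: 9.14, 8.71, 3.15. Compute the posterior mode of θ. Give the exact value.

θ̂_MAP = 9.14

The Uniform(0, θ) likelihood is θ^(−n) for θ ≥ max(xᵢ), zero otherwise. Here max(xᵢ) = 9.14.
Posterior ∝ θ^(−7) · θ^(−3) = θ^(−10) on θ ≥ max(5.1, 9.14) = 9.14.
This density is strictly decreasing in θ, so the posterior mode lies at the lower boundary of the support.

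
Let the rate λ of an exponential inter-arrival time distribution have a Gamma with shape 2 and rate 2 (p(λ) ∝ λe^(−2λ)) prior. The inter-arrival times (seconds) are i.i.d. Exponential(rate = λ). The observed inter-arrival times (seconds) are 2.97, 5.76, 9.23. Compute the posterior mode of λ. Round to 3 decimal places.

λ̂_MAP = 0.200

The Exponential(rate=λ) likelihood is ∝ λ^n e^(−λΣtᵢ). Here n = 3 and Σtᵢ = 2.97 + 5.76 + 9.23 = 17.96.
Posterior ∝ λe^(−2λ) · λ^3e^(−17.96λ) = λ^4e^(−19.96λ), i.e. Gamma(5, 19.96).
Mode = (a−1)/b = 4/19.96 ≈ 0.200.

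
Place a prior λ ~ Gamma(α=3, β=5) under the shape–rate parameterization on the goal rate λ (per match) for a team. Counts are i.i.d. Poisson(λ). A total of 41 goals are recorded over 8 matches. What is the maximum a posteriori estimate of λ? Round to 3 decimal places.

Σxᵢ = 41, n = 8.
Posterior ∝ λ^2e^(−5λ) · λ^41e^(−8λ) = λ^43e^(−13λ), i.e. Gamma(shape=44, rate=13).
The mode of a Gamma(a, b) with a ≥ 1 (shape–rate) is (a−1)/b = 43/13 ≈ 3.308.

λ̂_MAP = 3.308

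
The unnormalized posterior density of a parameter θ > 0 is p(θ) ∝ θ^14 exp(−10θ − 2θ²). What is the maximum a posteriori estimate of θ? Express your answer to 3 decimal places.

ℓ'(θ) = 14/θ − 10 − 4θ. Setting this to zero and multiplying by θ: 4θ² + 10θ − 14 = 0.
θ = (−10 + √(10² + 4·4·14)) / (2·4) = (−10 + √324) / 8 = (−10 + 18)/8 = 1.
ℓ''(θ) = −14/θ² − 4 < 0, confirming a maximum.

θ̂_MAP = 1.000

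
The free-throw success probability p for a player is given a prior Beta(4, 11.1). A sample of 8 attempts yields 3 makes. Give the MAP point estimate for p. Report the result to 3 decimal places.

Prior: Beta(4, 11.1).
Data: 3 successes in 8 trials. The binomial likelihood contributes p^3(1−p)^5, so the posterior is Beta(4+3, 11.1+5) = Beta(7, 16.1).
For Beta(a, b) with a, b > 1 the mode is (a−1)/(a+b−2) = 6/21.1 ≈ 0.284.

p̂_MAP = 0.284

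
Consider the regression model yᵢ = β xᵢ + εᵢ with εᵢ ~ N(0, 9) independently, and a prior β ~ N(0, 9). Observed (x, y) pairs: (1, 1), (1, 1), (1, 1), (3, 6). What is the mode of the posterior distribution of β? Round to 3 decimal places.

log p(β | y) = −Σ(yᵢ − βxᵢ)²/(2·9) − β²/(2·9) + const.
Setting the derivative to zero: Σxᵢ(yᵢ − βxᵢ)/9 − β/9 = 0, so β = Σxᵢyᵢ / (Σxᵢ² + σ²/τ²).
Σxᵢyᵢ = 1·1 + 1·1 + 1·1 + 3·6 = 21; Σxᵢ² = 12; σ²/τ² = 1.
β̂_MAP = 21 / (12 + 1) = 21/13 ≈ 1.615.

β̂_MAP = 1.615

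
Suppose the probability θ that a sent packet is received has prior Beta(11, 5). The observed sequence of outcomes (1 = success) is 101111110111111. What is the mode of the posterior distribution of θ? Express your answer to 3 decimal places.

θ̂_MAP = 0.793

Prior: Beta(11, 5).
Data: 13 successes in 15 trials (from the sequence). The binomial likelihood contributes θ^13(1−θ)^2, so the posterior is Beta(11+13, 5+2) = Beta(24, 7).
For Beta(a, b) with a, b > 1 the mode is (a−1)/(a+b−2) = 23/29 ≈ 0.793.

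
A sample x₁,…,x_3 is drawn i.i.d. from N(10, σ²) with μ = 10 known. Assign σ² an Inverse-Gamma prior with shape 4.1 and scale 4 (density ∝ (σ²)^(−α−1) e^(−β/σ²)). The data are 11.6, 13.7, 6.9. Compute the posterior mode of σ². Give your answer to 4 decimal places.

σ̂²_MAP = 2.5652

Sum of squared deviations about the known mean: SS = (11.6−10)² + (13.7−10)² + (6.9−10)² = 25.86.
The Normal likelihood contributes (σ²)^(−n/2) exp(−SS/(2σ²)), so the posterior is Inverse-Gamma(α + n/2, β + SS/2) = Inverse-Gamma(5.6, 16.93).
The mode of Inverse-Gamma(a, b) is b/(a+1) = 16.93/6.6 ≈ 2.5652.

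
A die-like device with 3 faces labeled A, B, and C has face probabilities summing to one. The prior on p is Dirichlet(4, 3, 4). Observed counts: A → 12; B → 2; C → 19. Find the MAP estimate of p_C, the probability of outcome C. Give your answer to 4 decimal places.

The posterior is Dirichlet(αᵢ + nᵢ) = Dirichlet(16, 5, 23).
For a Dirichlet(a₁,…,a_K) with all aᵢ > 1, the mode has j-th component (aⱼ − 1)/(Σaᵢ − K).
Here Σaᵢ = 44 and K = 3, so p_C = (23 − 1)/(44 − 3) = 22/41 ≈ 0.5366.

MAP estimate of p_C = 0.5366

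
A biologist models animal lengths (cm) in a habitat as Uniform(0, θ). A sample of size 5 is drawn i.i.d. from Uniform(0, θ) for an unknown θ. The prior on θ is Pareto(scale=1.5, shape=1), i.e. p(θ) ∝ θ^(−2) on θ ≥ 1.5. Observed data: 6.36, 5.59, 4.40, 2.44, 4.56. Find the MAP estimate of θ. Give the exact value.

θ̂_MAP = 6.36

The Uniform(0, θ) likelihood is θ^(−n) for θ ≥ max(xᵢ), zero otherwise. Here max(xᵢ) = 6.36.
Posterior ∝ θ^(−2) · θ^(−5) = θ^(−7) on θ ≥ max(1.5, 6.36) = 6.36.
This density is strictly decreasing in θ, so the posterior mode lies at the lower boundary of the support.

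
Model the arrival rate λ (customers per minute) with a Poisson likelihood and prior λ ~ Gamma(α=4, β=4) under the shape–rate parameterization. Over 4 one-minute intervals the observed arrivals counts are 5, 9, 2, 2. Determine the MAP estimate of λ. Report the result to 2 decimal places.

Σxᵢ = 5+9+2+2 = 18, with n = 4.
Posterior ∝ λ^3e^(−4λ) · λ^18e^(−4λ) = λ^21e^(−8λ), i.e. Gamma(shape=22, rate=8).
The mode of a Gamma(a, b) with a ≥ 1 (shape–rate) is (a−1)/b = 21/8 ≈ 2.63.

λ̂_MAP = 2.63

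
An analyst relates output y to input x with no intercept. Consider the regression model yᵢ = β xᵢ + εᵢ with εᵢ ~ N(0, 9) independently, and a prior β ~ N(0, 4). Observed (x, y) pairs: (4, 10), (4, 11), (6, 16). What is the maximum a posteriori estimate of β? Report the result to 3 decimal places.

log p(β | y) = −Σ(yᵢ − βxᵢ)²/(2·9) − β²/(2·4) + const.
Setting the derivative to zero: Σxᵢ(yᵢ − βxᵢ)/9 − β/4 = 0, so β = Σxᵢyᵢ / (Σxᵢ² + σ²/τ²).
Σxᵢyᵢ = 4·10 + 4·11 + 6·16 = 180; Σxᵢ² = 68; σ²/τ² = 2.25.
β̂_MAP = 180 / (68 + 2.25) = 180/70.25 ≈ 2.562.

β̂_MAP = 2.562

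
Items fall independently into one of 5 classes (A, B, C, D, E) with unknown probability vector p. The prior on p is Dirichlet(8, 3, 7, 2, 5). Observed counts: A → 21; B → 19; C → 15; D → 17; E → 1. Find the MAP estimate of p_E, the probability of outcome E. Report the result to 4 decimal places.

The posterior is Dirichlet(αᵢ + nᵢ) = Dirichlet(29, 22, 22, 19, 6).
For a Dirichlet(a₁,…,a_K) with all aᵢ > 1, the mode has j-th component (aⱼ − 1)/(Σaᵢ − K).
Here Σaᵢ = 98 and K = 5, so p_E = (6 − 1)/(98 − 5) = 5/93 ≈ 0.0538.

MAP estimate of p_E = 0.0538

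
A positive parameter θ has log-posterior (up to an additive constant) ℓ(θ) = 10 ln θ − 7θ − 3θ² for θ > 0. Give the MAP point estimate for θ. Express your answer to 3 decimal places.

θ̂_MAP = 0.833

ℓ'(θ) = 10/θ − 7 − 6θ. Setting this to zero and multiplying by θ: 6θ² + 7θ − 10 = 0.
θ = (−7 + √(7² + 4·6·10)) / (2·6) = (−7 + √289) / 12 = (−7 + 17)/12 = 5/6.
ℓ''(θ) = −10/θ² − 6 < 0, confirming a maximum.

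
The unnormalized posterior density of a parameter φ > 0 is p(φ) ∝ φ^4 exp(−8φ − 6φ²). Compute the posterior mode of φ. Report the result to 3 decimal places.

φ̂_MAP = 0.333

ℓ'(φ) = 4/φ − 8 − 12φ. Setting this to zero and multiplying by φ: 12φ² + 8φ − 4 = 0.
φ = (−8 + √(8² + 4·12·4)) / (2·12) = (−8 + √256) / 24 = (−8 + 16)/24 = 1/3.
ℓ''(φ) = −4/φ² − 12 < 0, confirming a maximum.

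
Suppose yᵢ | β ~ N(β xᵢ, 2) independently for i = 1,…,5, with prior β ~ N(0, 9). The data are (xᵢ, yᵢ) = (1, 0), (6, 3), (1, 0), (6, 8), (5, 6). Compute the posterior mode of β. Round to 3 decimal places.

β̂_MAP = 0.968

log p(β | y) = −Σ(yᵢ − βxᵢ)²/(2·2) − β²/(2·9) + const.
Setting the derivative to zero: Σxᵢ(yᵢ − βxᵢ)/2 − β/9 = 0, so β = Σxᵢyᵢ / (Σxᵢ² + σ²/τ²).
Σxᵢyᵢ = 1·0 + 6·3 + 1·0 + 6·8 + 5·6 = 96; Σxᵢ² = 99; σ²/τ² = 2/9.
β̂_MAP = 96 / (99 + 2/9) = 96/(893/9) = 864/893 ≈ 0.968.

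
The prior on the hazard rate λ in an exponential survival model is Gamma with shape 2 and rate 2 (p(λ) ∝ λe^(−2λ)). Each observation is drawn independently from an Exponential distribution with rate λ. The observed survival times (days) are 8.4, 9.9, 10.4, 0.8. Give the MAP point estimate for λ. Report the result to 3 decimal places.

λ̂_MAP = 0.159

The Exponential(rate=λ) likelihood is ∝ λ^n e^(−λΣtᵢ). Here n = 4 and Σtᵢ = 8.4 + 9.9 + 10.4 + 0.8 = 29.5.
Posterior ∝ λe^(−2λ) · λ^4e^(−29.5λ) = λ^5e^(−31.5λ), i.e. Gamma(6, 31.5).
Mode = (a−1)/b = 5/31.5 ≈ 0.159.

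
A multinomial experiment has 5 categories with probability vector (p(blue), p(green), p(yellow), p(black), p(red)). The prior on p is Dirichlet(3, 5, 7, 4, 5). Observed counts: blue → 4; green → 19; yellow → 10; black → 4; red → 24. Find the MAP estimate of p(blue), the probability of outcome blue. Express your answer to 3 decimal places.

MAP estimate of p(blue) = 0.075

The posterior is Dirichlet(αᵢ + nᵢ) = Dirichlet(7, 24, 17, 8, 29).
For a Dirichlet(a₁,…,a_K) with all aᵢ > 1, the mode has j-th component (aⱼ − 1)/(Σaᵢ − K).
Here Σaᵢ = 85 and K = 5, so p(blue) = (7 − 1)/(85 − 5) = 6/80 ≈ 0.075.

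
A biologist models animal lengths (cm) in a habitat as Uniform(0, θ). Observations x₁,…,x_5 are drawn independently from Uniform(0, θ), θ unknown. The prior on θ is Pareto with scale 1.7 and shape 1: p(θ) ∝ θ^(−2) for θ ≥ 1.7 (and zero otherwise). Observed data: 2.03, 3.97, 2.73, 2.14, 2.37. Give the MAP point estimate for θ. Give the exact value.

The Uniform(0, θ) likelihood is θ^(−n) for θ ≥ max(xᵢ), zero otherwise. Here max(xᵢ) = 3.97.
Posterior ∝ θ^(−2) · θ^(−5) = θ^(−7) on θ ≥ max(1.7, 3.97) = 3.97.
This density is strictly decreasing in θ, so the posterior mode lies at the lower boundary of the support.

θ̂_MAP = 3.97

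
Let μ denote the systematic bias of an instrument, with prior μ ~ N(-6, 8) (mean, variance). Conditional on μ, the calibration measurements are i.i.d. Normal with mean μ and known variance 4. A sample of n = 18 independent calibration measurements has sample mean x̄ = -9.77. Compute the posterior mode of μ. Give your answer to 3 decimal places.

n = 18, x̄ = -9.77.
For a Normal prior and Normal likelihood with known variance, the posterior is Normal; its mode equals its mean, the precision-weighted average.
Prior precision 1/σ₀² = 1/8 = 0.125; data precision n/σ² = 18/4 = 4.5.
μ̂ = (0.125·(-6) + 4.5·(-9.77)) / (0.125 + 4.5) = (-44.715)/4.625 = -8943/925 ≈ -9.668.

μ̂_MAP = -9.668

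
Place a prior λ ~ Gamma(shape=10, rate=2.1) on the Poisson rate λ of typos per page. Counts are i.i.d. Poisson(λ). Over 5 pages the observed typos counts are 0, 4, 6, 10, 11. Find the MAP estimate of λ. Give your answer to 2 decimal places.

λ̂_MAP = 5.63

Σxᵢ = 0+4+6+10+11 = 31, with n = 5.
Posterior ∝ λ^9e^(−2.1λ) · λ^31e^(−5λ) = λ^40e^(−7.1λ), i.e. Gamma(shape=41, rate=7.1).
The mode of a Gamma(a, b) with a ≥ 1 (shape–rate) is (a−1)/b = 40/7.1 ≈ 5.63.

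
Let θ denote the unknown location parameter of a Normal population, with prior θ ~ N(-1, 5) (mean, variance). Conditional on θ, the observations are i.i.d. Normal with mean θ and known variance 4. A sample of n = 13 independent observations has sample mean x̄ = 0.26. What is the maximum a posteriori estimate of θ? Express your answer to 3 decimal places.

θ̂_MAP = 0.187

n = 13, x̄ = 0.26.
For a Normal prior and Normal likelihood with known variance, the posterior is Normal; its mode equals its mean, the precision-weighted average.
Prior precision 1/σ₀² = 1/5 = 0.2; data precision n/σ² = 13/4 = 3.25.
θ̂ = (0.2·(-1) + 3.25·0.26) / (0.2 + 3.25) = 0.645/3.45 = 43/230 ≈ 0.187.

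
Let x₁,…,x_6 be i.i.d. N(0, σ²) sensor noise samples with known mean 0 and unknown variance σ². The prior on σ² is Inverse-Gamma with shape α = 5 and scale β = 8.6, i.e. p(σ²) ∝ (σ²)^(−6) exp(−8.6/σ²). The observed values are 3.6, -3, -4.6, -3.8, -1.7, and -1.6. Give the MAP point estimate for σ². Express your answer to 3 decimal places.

σ̂²_MAP = 4.456

Sum of squared deviations about the known mean: SS = (3.6−0)² + (-3−0)² + (-4.6−0)² + (-3.8−0)² + (-1.7−0)² + (-1.6−0)² = 63.01.
The Normal likelihood contributes (σ²)^(−n/2) exp(−SS/(2σ²)), so the posterior is Inverse-Gamma(α + n/2, β + SS/2) = Inverse-Gamma(8, 40.105).
The mode of Inverse-Gamma(a, b) is b/(a+1) = 40.105/9 ≈ 4.456.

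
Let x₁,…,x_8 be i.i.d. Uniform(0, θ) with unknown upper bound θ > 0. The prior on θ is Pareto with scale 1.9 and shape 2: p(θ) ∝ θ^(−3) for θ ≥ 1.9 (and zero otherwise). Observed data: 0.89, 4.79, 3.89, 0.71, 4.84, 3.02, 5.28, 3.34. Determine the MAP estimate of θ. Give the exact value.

The Uniform(0, θ) likelihood is θ^(−n) for θ ≥ max(xᵢ), zero otherwise. Here max(xᵢ) = 5.28.
Posterior ∝ θ^(−3) · θ^(−8) = θ^(−11) on θ ≥ max(1.9, 5.28) = 5.28.
This density is strictly decreasing in θ, so the posterior mode lies at the lower boundary of the support.

θ̂_MAP = 5.28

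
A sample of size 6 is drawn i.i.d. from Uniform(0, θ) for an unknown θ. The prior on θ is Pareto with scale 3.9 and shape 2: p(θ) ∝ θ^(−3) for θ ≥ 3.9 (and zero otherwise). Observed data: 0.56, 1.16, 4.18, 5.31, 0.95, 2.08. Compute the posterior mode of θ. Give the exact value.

The Uniform(0, θ) likelihood is θ^(−n) for θ ≥ max(xᵢ), zero otherwise. Here max(xᵢ) = 5.31.
Posterior ∝ θ^(−3) · θ^(−6) = θ^(−9) on θ ≥ max(3.9, 5.31) = 5.31.
This density is strictly decreasing in θ, so the posterior mode lies at the lower boundary of the support.

θ̂_MAP = 5.31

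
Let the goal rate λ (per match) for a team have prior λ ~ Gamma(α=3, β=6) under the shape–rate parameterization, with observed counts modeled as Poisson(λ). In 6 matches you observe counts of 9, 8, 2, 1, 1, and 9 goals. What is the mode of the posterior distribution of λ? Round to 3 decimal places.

Σxᵢ = 9+8+2+1+1+9 = 30, with n = 6.
Posterior ∝ λ^2e^(−6λ) · λ^30e^(−6λ) = λ^32e^(−12λ), i.e. Gamma(shape=33, rate=12).
The mode of a Gamma(a, b) with a ≥ 1 (shape–rate) is (a−1)/b = 32/12 ≈ 2.667.

λ̂_MAP = 2.667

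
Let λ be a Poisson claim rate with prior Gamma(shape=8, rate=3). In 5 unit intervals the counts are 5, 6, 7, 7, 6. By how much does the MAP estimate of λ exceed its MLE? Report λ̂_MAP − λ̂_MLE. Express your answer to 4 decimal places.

Σxᵢ = 31. Posterior is Gamma(39, 8); MAP = (39−1)/8 = 38/8 ≈ 4.75000.
MLE = x̄ = 31/5 ≈ 6.20000.
Difference = 38/8 − 31/5 = -29/20 ≈ -1.4500.

MAP − MLE = -1.4500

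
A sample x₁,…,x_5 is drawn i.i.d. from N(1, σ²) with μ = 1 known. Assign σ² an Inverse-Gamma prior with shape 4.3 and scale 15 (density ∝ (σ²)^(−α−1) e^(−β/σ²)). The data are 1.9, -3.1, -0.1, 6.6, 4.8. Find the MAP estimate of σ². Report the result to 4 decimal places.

σ̂²_MAP = 6.0660

Sum of squared deviations about the known mean: SS = (1.9−1)² + (-3.1−1)² + (-0.1−1)² + (6.6−1)² + (4.8−1)² = 64.63.
The Normal likelihood contributes (σ²)^(−n/2) exp(−SS/(2σ²)), so the posterior is Inverse-Gamma(α + n/2, β + SS/2) = Inverse-Gamma(6.8, 47.315).
The mode of Inverse-Gamma(a, b) is b/(a+1) = 47.315/7.8 ≈ 6.0660.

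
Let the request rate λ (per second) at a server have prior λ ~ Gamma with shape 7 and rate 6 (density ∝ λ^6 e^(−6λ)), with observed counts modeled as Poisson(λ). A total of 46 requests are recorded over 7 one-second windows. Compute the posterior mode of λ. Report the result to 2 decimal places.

λ̂_MAP = 4.00

Σxᵢ = 46, n = 7.
Posterior ∝ λ^6e^(−6λ) · λ^46e^(−7λ) = λ^52e^(−13λ), i.e. Gamma(shape=53, rate=13).
The mode of a Gamma(a, b) with a ≥ 1 (shape–rate) is (a−1)/b = 52/13 ≈ 4.00.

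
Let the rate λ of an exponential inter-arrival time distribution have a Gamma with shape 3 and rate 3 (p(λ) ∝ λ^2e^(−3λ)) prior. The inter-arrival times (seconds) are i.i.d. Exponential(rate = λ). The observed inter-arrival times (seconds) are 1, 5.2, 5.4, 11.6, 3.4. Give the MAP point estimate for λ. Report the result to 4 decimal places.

The Exponential(rate=λ) likelihood is ∝ λ^n e^(−λΣtᵢ). Here n = 5 and Σtᵢ = 1 + 5.2 + 5.4 + 11.6 + 3.4 = 26.6.
Posterior ∝ λ^2e^(−3λ) · λ^5e^(−26.6λ) = λ^7e^(−29.6λ), i.e. Gamma(8, 29.6).
Mode = (a−1)/b = 7/29.6 ≈ 0.2365.

λ̂_MAP = 0.2365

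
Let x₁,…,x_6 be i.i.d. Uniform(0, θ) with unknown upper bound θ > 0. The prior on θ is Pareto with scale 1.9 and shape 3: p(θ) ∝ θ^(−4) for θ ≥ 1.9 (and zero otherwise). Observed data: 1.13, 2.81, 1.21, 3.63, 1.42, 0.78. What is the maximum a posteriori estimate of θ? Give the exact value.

The Uniform(0, θ) likelihood is θ^(−n) for θ ≥ max(xᵢ), zero otherwise. Here max(xᵢ) = 3.63.
Posterior ∝ θ^(−4) · θ^(−6) = θ^(−10) on θ ≥ max(1.9, 3.63) = 3.63.
This density is strictly decreasing in θ, so the posterior mode lies at the lower boundary of the support.

θ̂_MAP = 3.63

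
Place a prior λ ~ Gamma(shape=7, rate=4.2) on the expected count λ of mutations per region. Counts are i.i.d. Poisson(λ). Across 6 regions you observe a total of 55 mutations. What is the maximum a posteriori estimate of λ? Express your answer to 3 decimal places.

Σxᵢ = 55, n = 6.
Posterior ∝ λ^6e^(−4.2λ) · λ^55e^(−6λ) = λ^61e^(−10.2λ), i.e. Gamma(shape=62, rate=10.2).
The mode of a Gamma(a, b) with a ≥ 1 (shape–rate) is (a−1)/b = 61/10.2 ≈ 5.980.

λ̂_MAP = 5.980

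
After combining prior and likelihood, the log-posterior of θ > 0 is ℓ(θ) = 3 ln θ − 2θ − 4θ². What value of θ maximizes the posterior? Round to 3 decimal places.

ℓ'(θ) = 3/θ − 2 − 8θ. Setting this to zero and multiplying by θ: 8θ² + 2θ − 3 = 0.
θ = (−2 + √(2² + 4·8·3)) / (2·8) = (−2 + √100) / 16 = (−2 + 10)/16 = 1/2.
ℓ''(θ) = −3/θ² − 8 < 0, confirming a maximum.

θ̂_MAP = 0.500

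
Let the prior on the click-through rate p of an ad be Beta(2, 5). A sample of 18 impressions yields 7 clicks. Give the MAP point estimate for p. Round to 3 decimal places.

Prior: Beta(2, 5).
Data: 7 successes in 18 trials. The binomial likelihood contributes p^7(1−p)^11, so the posterior is Beta(2+7, 5+11) = Beta(9, 16).
For Beta(a, b) with a, b > 1 the mode is (a−1)/(a+b−2) = 8/23 ≈ 0.348.

p̂_MAP = 0.348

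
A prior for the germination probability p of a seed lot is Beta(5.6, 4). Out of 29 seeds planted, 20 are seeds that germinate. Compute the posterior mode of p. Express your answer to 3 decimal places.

p̂_MAP = 0.672

Prior: Beta(5.6, 4).
Data: 20 successes in 29 trials. The binomial likelihood contributes p^20(1−p)^9, so the posterior is Beta(5.6+20, 4+9) = Beta(25.6, 13).
For Beta(a, b) with a, b > 1 the mode is (a−1)/(a+b−2) = 24.6/36.6 ≈ 0.672.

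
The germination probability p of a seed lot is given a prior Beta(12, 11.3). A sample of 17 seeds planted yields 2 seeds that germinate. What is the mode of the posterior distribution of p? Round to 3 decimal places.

Prior: Beta(12, 11.3).
Data: 2 successes in 17 trials. The binomial likelihood contributes p^2(1−p)^15, so the posterior is Beta(12+2, 11.3+15) = Beta(14, 26.3).
For Beta(a, b) with a, b > 1 the mode is (a−1)/(a+b−2) = 13/38.3 ≈ 0.339.

p̂_MAP = 0.339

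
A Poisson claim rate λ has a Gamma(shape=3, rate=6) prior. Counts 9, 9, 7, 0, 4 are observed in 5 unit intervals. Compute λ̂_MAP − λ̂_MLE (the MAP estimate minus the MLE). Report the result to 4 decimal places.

Σxᵢ = 29. Posterior is Gamma(32, 11); MAP = (32−1)/11 = 31/11 ≈ 2.81818.
MLE = x̄ = 29/5 ≈ 5.80000.
Difference = 31/11 − 29/5 = -164/55 ≈ -2.9818.

MAP − MLE = -2.9818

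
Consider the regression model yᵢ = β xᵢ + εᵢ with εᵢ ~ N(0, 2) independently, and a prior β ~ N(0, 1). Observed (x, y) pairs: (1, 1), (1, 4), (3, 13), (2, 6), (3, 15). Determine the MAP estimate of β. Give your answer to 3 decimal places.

log p(β | y) = −Σ(yᵢ − βxᵢ)²/(2·2) − β²/(2·1) + const.
Setting the derivative to zero: Σxᵢ(yᵢ − βxᵢ)/2 − β/1 = 0, so β = Σxᵢyᵢ / (Σxᵢ² + σ²/τ²).
Σxᵢyᵢ = 1·1 + 1·4 + 3·13 + 2·6 + 3·15 = 101; Σxᵢ² = 24; σ²/τ² = 2.
β̂_MAP = 101 / (24 + 2) = 101/26 ≈ 3.885.

β̂_MAP = 3.885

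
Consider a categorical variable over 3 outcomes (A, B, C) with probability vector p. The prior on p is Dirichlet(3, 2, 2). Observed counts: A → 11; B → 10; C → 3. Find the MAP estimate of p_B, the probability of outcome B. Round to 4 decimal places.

MAP estimate of p_B = 0.3929

The posterior is Dirichlet(αᵢ + nᵢ) = Dirichlet(14, 12, 5).
For a Dirichlet(a₁,…,a_K) with all aᵢ > 1, the mode has j-th component (aⱼ − 1)/(Σaᵢ − K).
Here Σaᵢ = 31 and K = 3, so p_B = (12 − 1)/(31 − 3) = 11/28 ≈ 0.3929.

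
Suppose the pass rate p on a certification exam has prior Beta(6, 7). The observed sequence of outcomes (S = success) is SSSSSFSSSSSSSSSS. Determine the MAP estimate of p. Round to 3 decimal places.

p̂_MAP = 0.741

Prior: Beta(6, 7).
Data: 15 successes in 16 trials (from the sequence). The binomial likelihood contributes p^15(1−p)^1, so the posterior is Beta(6+15, 7+1) = Beta(21, 8).
For Beta(a, b) with a, b > 1 the mode is (a−1)/(a+b−2) = 20/27 ≈ 0.741.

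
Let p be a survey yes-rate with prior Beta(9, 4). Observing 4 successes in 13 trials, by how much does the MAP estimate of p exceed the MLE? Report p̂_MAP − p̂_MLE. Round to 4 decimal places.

MAP − MLE = 0.1923

Posterior is Beta(13, 13); MAP = (13−1)/(26−2) = 12/24 ≈ 0.50000.
MLE ignores the prior: p̂_MLE = k/n = 4/13 ≈ 0.30769.
Difference = 12/24 − 4/13 = 5/26 ≈ 0.1923.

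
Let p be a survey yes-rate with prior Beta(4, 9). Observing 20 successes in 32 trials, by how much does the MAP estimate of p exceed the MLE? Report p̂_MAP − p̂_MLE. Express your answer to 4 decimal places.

MAP − MLE = -0.0901

Posterior is Beta(24, 21); MAP = (24−1)/(45−2) = 23/43 ≈ 0.53488.
MLE ignores the prior: p̂_MLE = k/n = 20/32 ≈ 0.62500.
Difference = 23/43 − 20/32 = -31/344 ≈ -0.0901.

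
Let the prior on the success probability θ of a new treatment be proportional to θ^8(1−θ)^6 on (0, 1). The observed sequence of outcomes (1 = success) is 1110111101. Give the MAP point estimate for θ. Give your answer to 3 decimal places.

The prior density ∝ θ^8(1−θ)^6 is the kernel of Beta(9, 7).
Data: 8 successes in 10 trials (from the sequence). The binomial likelihood contributes θ^8(1−θ)^2, so the posterior is Beta(9+8, 7+2) = Beta(17, 9).
For Beta(a, b) with a, b > 1 the mode is (a−1)/(a+b−2) = 16/24 ≈ 0.667.

θ̂_MAP = 0.667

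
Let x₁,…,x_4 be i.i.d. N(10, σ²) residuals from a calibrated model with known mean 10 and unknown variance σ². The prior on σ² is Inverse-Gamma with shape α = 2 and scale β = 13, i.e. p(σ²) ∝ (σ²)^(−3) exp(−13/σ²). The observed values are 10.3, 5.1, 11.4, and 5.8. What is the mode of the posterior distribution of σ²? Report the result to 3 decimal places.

Sum of squared deviations about the known mean: SS = (10.3−10)² + (5.1−10)² + (11.4−10)² + (5.8−10)² = 43.7.
The Normal likelihood contributes (σ²)^(−n/2) exp(−SS/(2σ²)), so the posterior is Inverse-Gamma(α + n/2, β + SS/2) = Inverse-Gamma(4, 34.85).
The mode of Inverse-Gamma(a, b) is b/(a+1) = 34.85/5 ≈ 6.970.

σ̂²_MAP = 6.970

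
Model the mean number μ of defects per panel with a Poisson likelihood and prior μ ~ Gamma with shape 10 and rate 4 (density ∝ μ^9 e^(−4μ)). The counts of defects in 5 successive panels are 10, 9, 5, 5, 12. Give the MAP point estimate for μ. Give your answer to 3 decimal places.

μ̂_MAP = 5.556

Σxᵢ = 10+9+5+5+12 = 41, with n = 5.
Posterior ∝ μ^9e^(−4μ) · μ^41e^(−5μ) = μ^50e^(−9μ), i.e. Gamma(shape=51, rate=9).
The mode of a Gamma(a, b) with a ≥ 1 (shape–rate) is (a−1)/b = 50/9 ≈ 5.556.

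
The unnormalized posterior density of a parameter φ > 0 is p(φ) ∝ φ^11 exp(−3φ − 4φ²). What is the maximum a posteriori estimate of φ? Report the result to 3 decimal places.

ℓ'(φ) = 11/φ − 3 − 8φ. Setting this to zero and multiplying by φ: 8φ² + 3φ − 11 = 0.
φ = (−3 + √(3² + 4·8·11)) / (2·8) = (−3 + √361) / 16 = (−3 + 19)/16 = 1.
ℓ''(φ) = −11/φ² − 8 < 0, confirming a maximum.

φ̂_MAP = 1.000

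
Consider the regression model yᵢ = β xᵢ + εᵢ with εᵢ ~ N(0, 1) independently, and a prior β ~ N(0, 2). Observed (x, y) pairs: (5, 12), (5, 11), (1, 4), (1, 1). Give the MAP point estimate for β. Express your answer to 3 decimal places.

β̂_MAP = 2.286

log p(β | y) = −Σ(yᵢ − βxᵢ)²/(2·1) − β²/(2·2) + const.
Setting the derivative to zero: Σxᵢ(yᵢ − βxᵢ)/1 − β/2 = 0, so β = Σxᵢyᵢ / (Σxᵢ² + σ²/τ²).
Σxᵢyᵢ = 5·12 + 5·11 + 1·4 + 1·1 = 120; Σxᵢ² = 52; σ²/τ² = 0.5.
β̂_MAP = 120 / (52 + 0.5) = 120/52.5 ≈ 2.286.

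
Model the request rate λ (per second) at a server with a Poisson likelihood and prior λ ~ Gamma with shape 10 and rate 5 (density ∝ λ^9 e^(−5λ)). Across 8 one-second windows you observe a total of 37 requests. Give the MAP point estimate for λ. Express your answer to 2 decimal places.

Σxᵢ = 37, n = 8.
Posterior ∝ λ^9e^(−5λ) · λ^37e^(−8λ) = λ^46e^(−13λ), i.e. Gamma(shape=47, rate=13).
The mode of a Gamma(a, b) with a ≥ 1 (shape–rate) is (a−1)/b = 46/13 ≈ 3.54.

λ̂_MAP = 3.54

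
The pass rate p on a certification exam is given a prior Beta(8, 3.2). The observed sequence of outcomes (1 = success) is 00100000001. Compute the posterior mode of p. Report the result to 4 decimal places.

Prior: Beta(8, 3.2).
Data: 2 successes in 11 trials (from the sequence). The binomial likelihood contributes p^2(1−p)^9, so the posterior is Beta(8+2, 3.2+9) = Beta(10, 12.2).
For Beta(a, b) with a, b > 1 the mode is (a−1)/(a+b−2) = 9/20.2 ≈ 0.4455.

p̂_MAP = 0.4455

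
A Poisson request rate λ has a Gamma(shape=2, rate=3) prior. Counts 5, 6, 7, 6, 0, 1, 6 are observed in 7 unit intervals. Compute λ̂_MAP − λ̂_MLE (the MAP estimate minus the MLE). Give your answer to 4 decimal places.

Σxᵢ = 31. Posterior is Gamma(33, 10); MAP = (33−1)/10 = 32/10 ≈ 3.20000.
MLE = x̄ = 31/7 ≈ 4.42857.
Difference = 32/10 − 31/7 = -43/35 ≈ -1.2286.

MAP − MLE = -1.2286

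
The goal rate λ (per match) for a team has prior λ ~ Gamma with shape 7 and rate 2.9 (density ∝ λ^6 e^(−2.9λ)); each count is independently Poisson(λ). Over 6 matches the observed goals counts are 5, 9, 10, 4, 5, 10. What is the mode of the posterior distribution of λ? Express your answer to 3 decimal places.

Σxᵢ = 5+9+10+4+5+10 = 43, with n = 6.
Posterior ∝ λ^6e^(−2.9λ) · λ^43e^(−6λ) = λ^49e^(−8.9λ), i.e. Gamma(shape=50, rate=8.9).
The mode of a Gamma(a, b) with a ≥ 1 (shape–rate) is (a−1)/b = 49/8.9 ≈ 5.506.

λ̂_MAP = 5.506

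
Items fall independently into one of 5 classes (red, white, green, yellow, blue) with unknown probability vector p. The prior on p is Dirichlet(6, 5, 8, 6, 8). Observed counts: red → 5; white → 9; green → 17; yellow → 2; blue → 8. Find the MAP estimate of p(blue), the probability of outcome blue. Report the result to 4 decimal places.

MAP estimate of p(blue) = 0.2174

The posterior is Dirichlet(αᵢ + nᵢ) = Dirichlet(11, 14, 25, 8, 16).
For a Dirichlet(a₁,…,a_K) with all aᵢ > 1, the mode has j-th component (aⱼ − 1)/(Σaᵢ − K).
Here Σaᵢ = 74 and K = 5, so p(blue) = (16 − 1)/(74 − 5) = 15/69 ≈ 0.2174.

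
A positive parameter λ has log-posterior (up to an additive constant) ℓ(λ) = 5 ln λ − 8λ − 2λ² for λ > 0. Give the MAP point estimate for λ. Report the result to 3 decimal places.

λ̂_MAP = 0.500

ℓ'(λ) = 5/λ − 8 − 4λ. Setting this to zero and multiplying by λ: 4λ² + 8λ − 5 = 0.
λ = (−8 + √(8² + 4·4·5)) / (2·4) = (−8 + √144) / 8 = (−8 + 12)/8 = 1/2.
ℓ''(λ) = −5/λ² − 4 < 0, confirming a maximum.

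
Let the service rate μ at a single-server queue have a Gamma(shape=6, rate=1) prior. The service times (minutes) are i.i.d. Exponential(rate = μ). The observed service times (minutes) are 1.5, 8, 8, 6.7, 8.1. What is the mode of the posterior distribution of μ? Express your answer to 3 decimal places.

The Exponential(rate=μ) likelihood is ∝ μ^n e^(−μΣtᵢ). Here n = 5 and Σtᵢ = 1.5 + 8 + 8 + 6.7 + 8.1 = 32.3.
Posterior ∝ μ^5e^(−1μ) · μ^5e^(−32.3μ) = μ^10e^(−33.3μ), i.e. Gamma(11, 33.3).
Mode = (a−1)/b = 10/33.3 ≈ 0.300.

μ̂_MAP = 0.300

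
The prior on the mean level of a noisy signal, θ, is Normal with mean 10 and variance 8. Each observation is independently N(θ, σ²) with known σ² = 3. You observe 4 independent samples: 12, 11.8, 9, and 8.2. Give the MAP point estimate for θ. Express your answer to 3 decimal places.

θ̂_MAP = 10.229

n = 4; x̄ = (12 + 11.8 + 9 + 8.2)/4 = 41/4 = 10.25.
For a Normal prior and Normal likelihood with known variance, the posterior is Normal; its mode equals its mean, the precision-weighted average.
Prior precision 1/σ₀² = 1/8 = 0.125; data precision n/σ² = 4/3.
θ̂ = (0.125·10 + (4/3)·10.25) / (0.125 + 4/3) = (179/12)/(35/24) = 358/35 ≈ 10.229.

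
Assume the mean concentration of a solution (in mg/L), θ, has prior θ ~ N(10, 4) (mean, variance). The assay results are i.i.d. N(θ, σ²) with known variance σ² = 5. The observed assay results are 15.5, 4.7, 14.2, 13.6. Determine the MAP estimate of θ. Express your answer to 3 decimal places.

n = 4; x̄ = (15.5 + 4.7 + 14.2 + 13.6)/4 = 48/4 = 12.
For a Normal prior and Normal likelihood with known variance, the posterior is Normal; its mode equals its mean, the precision-weighted average.
Prior precision 1/σ₀² = 1/4 = 0.25; data precision n/σ² = 4/5 = 0.8.
θ̂ = (0.25·10 + 0.8·12) / (0.25 + 0.8) = 12.1/1.05 = 242/21 ≈ 11.524.

θ̂_MAP = 11.524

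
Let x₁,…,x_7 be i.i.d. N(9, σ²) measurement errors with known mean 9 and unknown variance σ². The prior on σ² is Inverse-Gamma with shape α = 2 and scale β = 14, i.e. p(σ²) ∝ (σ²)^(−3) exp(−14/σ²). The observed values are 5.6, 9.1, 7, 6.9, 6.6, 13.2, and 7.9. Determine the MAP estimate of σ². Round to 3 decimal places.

σ̂²_MAP = 5.584

Sum of squared deviations about the known mean: SS = (5.6−9)² + (9.1−9)² + (7−9)² + (6.9−9)² + (6.6−9)² + (13.2−9)² + (7.9−9)² = 44.59.
The Normal likelihood contributes (σ²)^(−n/2) exp(−SS/(2σ²)), so the posterior is Inverse-Gamma(α + n/2, β + SS/2) = Inverse-Gamma(5.5, 36.295).
The mode of Inverse-Gamma(a, b) is b/(a+1) = 36.295/6.5 ≈ 5.584.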